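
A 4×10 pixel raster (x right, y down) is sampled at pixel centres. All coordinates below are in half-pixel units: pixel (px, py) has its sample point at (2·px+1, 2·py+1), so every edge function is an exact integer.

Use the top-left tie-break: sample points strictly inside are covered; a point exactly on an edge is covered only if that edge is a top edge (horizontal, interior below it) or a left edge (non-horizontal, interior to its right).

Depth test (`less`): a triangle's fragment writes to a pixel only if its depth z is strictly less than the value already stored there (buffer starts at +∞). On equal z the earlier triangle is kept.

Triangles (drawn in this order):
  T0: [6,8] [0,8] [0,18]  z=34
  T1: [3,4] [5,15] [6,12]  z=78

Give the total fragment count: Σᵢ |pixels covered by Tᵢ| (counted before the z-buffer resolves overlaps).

T0:
  2·area = 60  (B↔C swapped to make it positive)
  edge (6, 8)→(0, 18): d=(-6,10) right/bottom  bias=-1
  edge (0, 18)→(0, 8): d=(0,-10) top-left  bias=+0
  edge (0, 8)→(6, 8): d=(6,0) top-left  bias=+0
    (0,4)@(1, 9): e=[44,10,6] → X
    (1,4)@(3, 9): e=[24,30,6] → X
    (2,4)@(5, 9): e=[4,50,6] → X
    (3,4)@(7, 9): e=[-16,70,6] → .
    (0,5)@(1, 11): e=[32,10,18] → X
    (2,5)@(5, 11): e=[-8,50,18] → .
    (0,6)@(1, 13): e=[20,10,30] → X
    (1,6)@(3, 13): e=[0,30,30] → .  [on edge]
    (0,7)@(1, 15): e=[8,10,42] → X
    (1,7)@(3, 15): e=[-12,30,42] → .
    (0,8)@(1, 17): e=[-4,10,54] → .
  covered (7 px):
    . . . .
    . . . .
    . . . .
    . . . .
    X X X .
    X X . .
    X . . .
    X . . .
    . . . .
    . . . .
T1:
  2·area = 17  (B↔C swapped to make it positive)
  edge (3, 4)→(6, 12): d=(3,8) right/bottom  bias=-1
  edge (6, 12)→(5, 15): d=(-1,3) right/bottom  bias=-1
  edge (5, 15)→(3, 4): d=(-2,-11) top-left  bias=+0
    (3,4)@(7, 9): e=[-17,0,34] → .  [on edge]
    (2,5)@(5, 11): e=[5,4,8] → X
    (3,5)@(7, 11): e=[-11,-2,30] → .
    (2,6)@(5, 13): e=[11,2,4] → X
    (3,6)@(7, 13): e=[-5,-4,26] → .
    (2,7)@(5, 15): e=[17,0,0] → .  [on edge]
  covered (2 px):
    . . . .
    . . . .
    . . . .
    . . . .
    . . . .
    . . X .
    . . X .
    . . . .
    . . . .
    . . . .

Result: 9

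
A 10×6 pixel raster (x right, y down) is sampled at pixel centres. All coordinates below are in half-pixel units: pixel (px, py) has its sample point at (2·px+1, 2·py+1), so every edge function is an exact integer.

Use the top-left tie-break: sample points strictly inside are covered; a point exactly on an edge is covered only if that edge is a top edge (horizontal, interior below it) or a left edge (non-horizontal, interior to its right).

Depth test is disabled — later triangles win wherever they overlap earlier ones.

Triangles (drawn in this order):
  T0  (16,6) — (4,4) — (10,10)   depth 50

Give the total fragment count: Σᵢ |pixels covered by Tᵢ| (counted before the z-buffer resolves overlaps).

T0:
  2·area = 60  (B↔C swapped to make it positive)
  edge (16, 6)→(10, 10): d=(-6,4) right/bottom  bias=-1
  edge (10, 10)→(4, 4): d=(-6,-6) top-left  bias=+0
  edge (4, 4)→(16, 6): d=(12,2) right/bottom  bias=-1
    (0,0)@(1, 1): e=[90,0,-30] → ·  [on edge]
    (1,1)@(3, 3): e=[70,0,-10] → ·  [on edge]
    (2,2)@(5, 5): e=[50,0,10] → █  [on edge]
    (3,2)@(7, 5): e=[42,12,6] → █
    (4,2)@(9, 5): e=[34,24,2] → █
    (5,2)@(11, 5): e=[26,36,-2] → ·
    (2,3)@(5, 7): e=[38,-12,34] → ·
    (3,3)@(7, 7): e=[30,0,30] → █  [on edge]
    (5,3)@(11, 7): e=[14,24,22] → █
    (6,3)@(13, 7): e=[6,36,18] → █
    (7,3)@(15, 7): e=[-2,48,14] → ·
    (3,4)@(7, 9): e=[18,-12,54] → ·
    (4,4)@(9, 9): e=[10,0,50] → █  [on edge]
    (5,5)@(11, 11): e=[-10,0,70] → ·  [on edge]
  covered (9 px):
    · · · · · · · · · ·
    · · · · · · · · · ·
    · · █ █ █ · · · · ·
    · · · █ █ █ █ · · ·
    · · · · █ █ · · · ·
    · · · · · · · · · ·

Final: 9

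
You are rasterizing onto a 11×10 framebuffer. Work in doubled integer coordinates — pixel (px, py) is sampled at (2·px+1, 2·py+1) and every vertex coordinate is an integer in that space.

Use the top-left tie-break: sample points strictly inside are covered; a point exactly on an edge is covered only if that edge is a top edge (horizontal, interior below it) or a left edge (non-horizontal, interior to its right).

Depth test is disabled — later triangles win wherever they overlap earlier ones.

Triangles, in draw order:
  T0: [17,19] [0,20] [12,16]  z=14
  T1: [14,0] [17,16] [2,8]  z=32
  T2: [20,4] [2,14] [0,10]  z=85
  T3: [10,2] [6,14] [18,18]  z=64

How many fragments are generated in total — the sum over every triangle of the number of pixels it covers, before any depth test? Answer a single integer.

T0:
  2·area = 56
  edge (17, 19)→(0, 20): d=(-17,1) right/bottom  bias=-1
  edge (0, 20)→(12, 16): d=(12,-4) top-left  bias=+0
  edge (12, 16)→(17, 19): d=(5,3) right/bottom  bias=-1
    (3,6)@(7, 13): e=[112,-56,0] → ·  [on edge]
    (10,6)@(21, 13): e=[98,0,-42] → ·  [on edge]
    (7,7)@(15, 15): e=[70,0,-14] → ·  [on edge]
    (4,8)@(9, 17): e=[42,0,14] → █  [on edge]
    (5,8)@(11, 17): e=[40,8,8] → █
    (6,8)@(13, 17): e=[38,16,2] → █
    (7,8)@(15, 17): e=[36,24,-4] → ·
    (1,9)@(3, 19): e=[14,0,42] → █  [on edge]
    (2,9)@(5, 19): e=[12,8,36] → █
    (3,9)@(7, 19): e=[10,16,30] → █
    (7,9)@(15, 19): e=[2,48,6] → █
    (8,9)@(17, 19): e=[0,56,0] → ·  [on edge]
  covered (10 px):
    · · · · · · · · · · ·
    · · · · · · · · · · ·
    · · · · · · · · · · ·
    · · · · · · · · · · ·
    · · · · · · · · · · ·
    · · · · · · · · · · ·
    · · · · · · · · · · ·
    · · · · · · · · · · ·
    · · · · █ █ █ · · · ·
    · █ █ █ █ █ █ █ · · ·
T1:
  2·area = 216
  edge (14, 0)→(17, 16): d=(3,16) right/bottom  bias=-1
  edge (17, 16)→(2, 8): d=(-15,-8) top-left  bias=+0
  edge (2, 8)→(14, 0): d=(12,-8) top-left  bias=+0
    (6,0)@(13, 1): e=[19,193,4] → █
    (7,0)@(15, 1): e=[-13,209,20] → ·
    (5,1)@(11, 3): e=[57,147,12] → █
    (7,1)@(15, 3): e=[-7,179,44] → ·
    (3,2)@(7, 5): e=[127,85,4] → █
    (4,2)@(9, 5): e=[95,101,20] → █
    (7,2)@(15, 5): e=[-1,149,68] → ·
    (2,3)@(5, 7): e=[165,39,12] → █
    (7,3)@(15, 7): e=[5,119,92] → █
    (8,3)@(17, 7): e=[-27,135,108] → ·
    (2,4)@(5, 9): e=[171,9,36] → █
    (8,4)@(17, 9): e=[-21,105,132] → ·
  covered (25 px):
    · · · · · · █ · · · ·
    · · · · · █ █ · · · ·
    · · · █ █ █ █ · · · ·
    · · █ █ █ █ █ █ · · ·
    · · █ █ █ █ █ █ · · ·
    · · · · █ █ █ █ · · ·
    · · · · · · █ █ · · ·
    · · · · · · · · · · ·
    · · · · · · · · · · ·
    · · · · · · · · · · ·
T2:
  2·area = 92
  edge (20, 4)→(2, 14): d=(-18,10) right/bottom  bias=-1
  edge (2, 14)→(0, 10): d=(-2,-4) top-left  bias=+0
  edge (0, 10)→(20, 4): d=(20,-6) top-left  bias=+0
    (8,2)@(17, 5): e=[12,78,2] → █
    (9,2)@(19, 5): e=[-8,86,14] → ·
    (5,3)@(11, 7): e=[36,50,6] → █
    (6,3)@(13, 7): e=[16,58,18] → █
    (7,3)@(15, 7): e=[-4,66,30] → ·
    (8,3)@(17, 7): e=[-24,74,42] → ·
    (2,4)@(5, 9): e=[60,22,10] → █
    (3,4)@(7, 9): e=[40,30,22] → █
    (4,4)@(9, 9): e=[20,38,34] → █
    (5,4)@(11, 9): e=[0,46,46] → ·  [on edge]
    (6,4)@(13, 9): e=[-20,54,58] → ·
    (0,5)@(1, 11): e=[64,2,26] → █
  covered (11 px):
    · · · · · · · · · · ·
    · · · · · · · · · · ·
    · · · · · · · · █ · ·
    · · · · · █ █ · · · ·
    · · █ █ █ · · · · · ·
    █ █ █ █ · · · · · · ·
    · █ · · · · · · · · ·
    · · · · · · · · · · ·
    · · · · · · · · · · ·
    · · · · · · · · · · ·
T3:
  2·area = 160  (B↔C swapped to make it positive)
  edge (10, 2)→(18, 18): d=(8,16) right/bottom  bias=-1
  edge (18, 18)→(6, 14): d=(-12,-4) top-left  bias=+0
  edge (6, 14)→(10, 2): d=(4,-12) top-left  bias=+0
    (4,2)@(9, 5): e=[40,120,0] → █  [on edge]
    (5,2)@(11, 5): e=[8,128,24] → █
    (6,2)@(13, 5): e=[-24,136,48] → ·
    (4,3)@(9, 7): e=[56,96,8] → █
    (6,3)@(13, 7): e=[-8,112,56] → ·
    (4,4)@(9, 9): e=[72,72,16] → █
    (6,4)@(13, 9): e=[8,88,64] → █
    (7,4)@(15, 9): e=[-24,96,88] → ·
    (3,5)@(7, 11): e=[120,40,0] → █  [on edge]
    (7,5)@(15, 11): e=[-8,72,96] → ·
    (1,6)@(3, 13): e=[200,0,-40] → ·  [on edge]
    (3,6)@(7, 13): e=[136,16,8] → █
    (4,7)@(9, 15): e=[120,0,40] → █  [on edge]
    (2,8)@(5, 17): e=[200,-40,0] → ·  [on edge]
    (7,8)@(15, 17): e=[40,0,120] → █  [on edge]
    (10,9)@(21, 19): e=[-40,0,200] → ·  [on edge]
  covered (22 px):
    · · · · · · · · · · ·
    · · · · · · · · · · ·
    · · · · █ █ · · · · ·
    · · · · █ █ · · · · ·
    · · · · █ █ █ · · · ·
    · · · █ █ █ █ · · · ·
    · · · █ █ █ █ █ · · ·
    · · · · █ █ █ █ · · ·
    · · · · · · · █ █ · ·
    · · · · · · · · · · ·

Result: 68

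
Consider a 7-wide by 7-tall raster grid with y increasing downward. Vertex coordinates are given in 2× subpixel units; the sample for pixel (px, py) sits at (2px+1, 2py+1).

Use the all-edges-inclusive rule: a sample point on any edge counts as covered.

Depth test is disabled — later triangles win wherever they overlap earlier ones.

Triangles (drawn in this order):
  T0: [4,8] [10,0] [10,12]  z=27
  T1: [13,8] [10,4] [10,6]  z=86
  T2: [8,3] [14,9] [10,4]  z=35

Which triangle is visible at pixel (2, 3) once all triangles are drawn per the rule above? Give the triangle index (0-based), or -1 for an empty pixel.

T0:
  2·area = 72
  edge (4, 8)→(10, 0): d=(6,-8) inclusive
  edge (10, 0)→(10, 12): d=(0,12) inclusive
  edge (10, 12)→(4, 8): d=(-6,-4) inclusive
    (4,1)@(9, 3): e=[10,12,50] → #
    (5,1)@(11, 3): e=[26,-12,58] → ·
    (3,2)@(7, 5): e=[6,36,30] → #
    (5,2)@(11, 5): e=[38,-12,46] → ·
    (2,3)@(5, 7): e=[2,60,10] → #
    (5,3)@(11, 7): e=[50,-12,34] → ·
    (2,4)@(5, 9): e=[14,60,-2] → ·
    (3,4)@(7, 9): e=[30,36,6] → #
    (5,4)@(11, 9): e=[62,-12,22] → ·
    (3,5)@(7, 11): e=[42,36,-6] → ·
    (4,5)@(9, 11): e=[58,12,2] → #
    (5,5)@(11, 11): e=[74,-12,10] → ·
  covered (9 px):
    · · · · · · ·
    · · · · # · ·
    · · · # # · ·
    · · # # # · ·
    · · · # # · ·
    · · · · # · ·
    · · · · · · ·
T1:
  2·area = 6  (B↔C swapped to make it positive)
  edge (13, 8)→(10, 6): d=(-3,-2) inclusive
  edge (10, 6)→(10, 4): d=(0,-2) inclusive
  edge (10, 4)→(13, 8): d=(3,4) inclusive
  covered (0 px):
    · · · · · · ·
    · · · · · · ·
    · · · · · · ·
    · · · · · · ·
    · · · · · · ·
    · · · · · · ·
    · · · · · · ·
T2:
  2·area = 6  (B↔C swapped to make it positive)
  edge (8, 3)→(10, 4): d=(2,1) inclusive
  edge (10, 4)→(14, 9): d=(4,5) inclusive
  edge (14, 9)→(8, 3): d=(-6,-6) inclusive
  covered (0 px):
    · · · · · · ·
    · · · · · · ·
    · · · · · · ·
    · · · · · · ·
    · · · · · · ·
    · · · · · · ·
    · · · · · · ·

Z-buffer (winner per pixel, '.' = empty):
  . . . . . . .
  . . . . 0 . .
  . . . 0 0 . .
  . . 0 0 0 . .
  . . . 0 0 . .
  . . . . 0 . .
  . . . . . . .

Result: 0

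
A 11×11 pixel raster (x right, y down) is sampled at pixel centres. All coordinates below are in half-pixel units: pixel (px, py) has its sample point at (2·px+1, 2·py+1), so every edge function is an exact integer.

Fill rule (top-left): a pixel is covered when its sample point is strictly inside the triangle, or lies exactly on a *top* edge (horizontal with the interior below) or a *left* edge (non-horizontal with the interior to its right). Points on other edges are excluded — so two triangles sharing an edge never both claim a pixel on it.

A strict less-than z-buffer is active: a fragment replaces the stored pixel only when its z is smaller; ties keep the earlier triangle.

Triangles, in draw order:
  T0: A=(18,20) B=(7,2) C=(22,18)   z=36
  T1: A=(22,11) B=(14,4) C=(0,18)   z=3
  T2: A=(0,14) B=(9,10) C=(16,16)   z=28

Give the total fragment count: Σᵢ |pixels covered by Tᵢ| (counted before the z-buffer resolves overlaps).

T0:
  2·area = 94
  edge (18, 20)→(7, 2): d=(-11,-18) top-left  bias=+0
  edge (7, 2)→(22, 18): d=(15,16) right/bottom  bias=-1
  edge (22, 18)→(18, 20): d=(-4,2) right/bottom  bias=-1
    (4,2)@(9, 5): e=[3,13,78] → X
    (5,2)@(11, 5): e=[39,-19,74] → .
    (4,3)@(9, 7): e=[-19,43,70] → .
    (5,3)@(11, 7): e=[17,11,66] → X
    (6,3)@(13, 7): e=[53,-21,62] → .
    (5,4)@(11, 9): e=[-5,41,58] → .
    (6,4)@(13, 9): e=[31,9,54] → X
    (7,4)@(15, 9): e=[67,-23,50] → .
    (6,5)@(13, 11): e=[9,39,46] → X
    (7,5)@(15, 11): e=[45,7,42] → X
    (8,5)@(17, 11): e=[81,-25,38] → .
    (6,6)@(13, 13): e=[-13,69,38] → .
  covered (14 px):
    . . . . . . . . . . .
    . . . . . . . . . . .
    . . . . X . . . . . .
    . . . . . X . . . . .
    . . . . . . X . . . .
    . . . . . . X X . . .
    . . . . . . . X X . .
    . . . . . . . X X X .
    . . . . . . . . X X X
    . . . . . . . . . X .
    . . . . . . . . . . .
T1:
  2·area = 210  (B↔C swapped to make it positive)
  edge (22, 11)→(0, 18): d=(-22,7) right/bottom  bias=-1
  edge (0, 18)→(14, 4): d=(14,-14) top-left  bias=+0
  edge (14, 4)→(22, 11): d=(8,7) right/bottom  bias=-1
    (8,0)@(17, 1): e=[255,0,-45] → .  [on edge]
    (7,1)@(15, 3): e=[225,0,-15] → .  [on edge]
    (6,2)@(13, 5): e=[195,0,15] → X  [on edge]
    (7,2)@(15, 5): e=[181,28,1] → X
    (8,2)@(17, 5): e=[167,56,-13] → .
    (5,3)@(11, 7): e=[165,0,45] → X  [on edge]
    (8,3)@(17, 7): e=[123,84,3] → X
    (9,3)@(19, 7): e=[109,112,-11] → .
    (4,4)@(9, 9): e=[135,0,75] → X  [on edge]
    (9,4)@(19, 9): e=[65,140,5] → X
    (10,4)@(21, 9): e=[51,168,-9] → .
    (3,5)@(7, 11): e=[105,0,105] → X  [on edge]
    (2,6)@(5, 13): e=[75,0,135] → X  [on edge]
    (1,7)@(3, 15): e=[45,0,165] → X  [on edge]
    (0,8)@(1, 17): e=[15,0,195] → X  [on edge]
  covered (32 px):
    . . . . . . . . . . .
    . . . . . . . . . . .
    . . . . . . X X . . .
    . . . . . X X X X . .
    . . . . X X X X X X .
    . . . X X X X X X X X
    . . X X X X X X . . .
    . X X X X . . . . . .
    X X . . . . . . . . .
    . . . . . . . . . . .
    . . . . . . . . . . .
T2:
  2·area = 82
  edge (0, 14)→(9, 10): d=(9,-4) top-left  bias=+0
  edge (9, 10)→(16, 16): d=(7,6) right/bottom  bias=-1
  edge (16, 16)→(0, 14): d=(-16,-2) top-left  bias=+0
    (3,5)@(7, 11): e=[1,19,62] → X
    (4,5)@(9, 11): e=[9,7,66] → X
    (5,5)@(11, 11): e=[17,-5,70] → .
    (1,6)@(3, 13): e=[3,57,22] → X
    (2,6)@(5, 13): e=[11,45,26] → X
    (5,6)@(11, 13): e=[35,9,38] → X
    (6,6)@(13, 13): e=[43,-3,42] → .
    (1,7)@(3, 15): e=[21,71,-10] → .
    (2,7)@(5, 15): e=[29,59,-6] → .
    (3,7)@(7, 15): e=[37,47,-2] → .
    (4,7)@(9, 15): e=[45,35,2] → X
    (6,7)@(13, 15): e=[61,11,10] → X
  covered (10 px):
    . . . . . . . . . . .
    . . . . . . . . . . .
    . . . . . . . . . . .
    . . . . . . . . . . .
    . . . . . . . . . . .
    . . . X X . . . . . .
    . X X X X X . . . . .
    . . . . X X X . . . .
    . . . . . . . . . . .
    . . . . . . . . . . .
    . . . . . . . . . . .

Answer: 56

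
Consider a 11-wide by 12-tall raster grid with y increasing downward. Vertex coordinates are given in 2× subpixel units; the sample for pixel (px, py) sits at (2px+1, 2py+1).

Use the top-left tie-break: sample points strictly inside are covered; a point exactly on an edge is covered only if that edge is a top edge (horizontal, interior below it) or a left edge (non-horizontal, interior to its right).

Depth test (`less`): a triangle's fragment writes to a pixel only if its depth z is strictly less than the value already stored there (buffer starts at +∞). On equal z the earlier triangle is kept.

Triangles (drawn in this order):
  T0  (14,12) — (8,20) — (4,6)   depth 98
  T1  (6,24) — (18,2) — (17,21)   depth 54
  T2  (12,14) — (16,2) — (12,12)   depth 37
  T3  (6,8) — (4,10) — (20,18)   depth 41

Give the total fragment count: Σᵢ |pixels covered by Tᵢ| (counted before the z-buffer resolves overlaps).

T0:
  2·area = 116
  edge (14, 12)→(8, 20): d=(-6,8) right/bottom  bias=-1
  edge (8, 20)→(4, 6): d=(-4,-14) top-left  bias=+0
  edge (4, 6)→(14, 12): d=(10,6) right/bottom  bias=-1
    (2,3)@(5, 7): e=[102,10,4] → X
    (3,3)@(7, 7): e=[86,38,-8] → .
    (2,4)@(5, 9): e=[90,2,24] → X
    (3,4)@(7, 9): e=[74,30,12] → X
    (4,4)@(9, 9): e=[58,58,0] → .  [on edge]
    (2,5)@(5, 11): e=[78,-6,44] → .
    (3,5)@(7, 11): e=[62,22,32] → X
    (4,5)@(9, 11): e=[46,50,20] → X
    (5,5)@(11, 11): e=[30,78,8] → X
    (6,5)@(13, 11): e=[14,106,-4] → .
    (3,6)@(7, 13): e=[50,14,52] → X
    (6,6)@(13, 13): e=[2,98,16] → X
    (9,7)@(19, 15): e=[-58,174,0] → .  [on edge]
  covered (14 px):
    . . . . . . . . . . .
    . . . . . . . . . . .
    . . . . . . . . . . .
    . . X . . . . . . . .
    . . X X . . . . . . .
    . . . X X X . . . . .
    . . . X X X X . . . .
    . . . X X X . . . . .
    . . . . X . . . . . .
    . . . . . . . . . . .
    . . . . . . . . . . .
    . . . . . . . . . . .
T1:
  2·area = 206
  edge (6, 24)→(18, 2): d=(12,-22) top-left  bias=+0
  edge (18, 2)→(17, 21): d=(-1,19) right/bottom  bias=-1
  edge (17, 21)→(6, 24): d=(-11,3) right/bottom  bias=-1
    (8,2)@(17, 5): e=[14,16,176] → X
    (9,2)@(19, 5): e=[58,-22,170] → .
    (8,3)@(17, 7): e=[38,14,154] → X
    (9,3)@(19, 7): e=[82,-24,148] → .
    (7,4)@(15, 9): e=[18,50,138] → X
    (9,4)@(19, 9): e=[106,-26,126] → .
    (7,5)@(15, 11): e=[42,48,116] → X
    (9,5)@(19, 11): e=[130,-28,104] → .
    (6,6)@(13, 13): e=[22,84,100] → X
    (9,6)@(19, 13): e=[154,-30,82] → .
    (5,7)@(11, 15): e=[2,120,84] → X
    (9,7)@(19, 15): e=[178,-32,60] → .
    (8,10)@(17, 21): e=[206,0,0] → .  [on edge]
  covered (28 px):
    . . . . . . . . . . .
    . . . . . . . . . . .
    . . . . . . . . X . .
    . . . . . . . . X . .
    . . . . . . . X X . .
    . . . . . . . X X . .
    . . . . . . X X X . .
    . . . . . X X X X . .
    . . . . . X X X X . .
    . . . . X X X X X . .
    . . . . X X X X . . .
    . . . X X . . . . . .
T2:
  2·area = 8  (B↔C swapped to make it positive)
  edge (12, 14)→(12, 12): d=(0,-2) top-left  bias=+0
  edge (12, 12)→(16, 2): d=(4,-10) top-left  bias=+0
  edge (16, 2)→(12, 14): d=(-4,12) right/bottom  bias=-1
    (7,2)@(15, 5): e=[6,2,0] → .  [on edge]
    (6,5)@(13, 11): e=[2,6,0] → .  [on edge]
    (5,8)@(11, 17): e=[-2,10,0] → .  [on edge]
    (4,11)@(9, 23): e=[-6,14,0] → .  [on edge]
  covered (0 px):
    . . . . . . . . . . .
    . . . . . . . . . . .
    . . . . . . . . . . .
    . . . . . . . . . . .
    . . . . . . . . . . .
    . . . . . . . . . . .
    . . . . . . . . . . .
    . . . . . . . . . . .
    . . . . . . . . . . .
    . . . . . . . . . . .
    . . . . . . . . . . .
    . . . . . . . . . . .
T3:
  2·area = 48  (B↔C swapped to make it positive)
  edge (6, 8)→(20, 18): d=(14,10) right/bottom  bias=-1
  edge (20, 18)→(4, 10): d=(-16,-8) top-left  bias=+0
  edge (4, 10)→(6, 8): d=(2,-2) top-left  bias=+0
    (6,0)@(13, 1): e=[-168,216,0] → .  [on edge]
    (5,1)@(11, 3): e=[-120,168,0] → .  [on edge]
    (4,2)@(9, 5): e=[-72,120,0] → .  [on edge]
    (3,3)@(7, 7): e=[-24,72,0] → .  [on edge]
    (2,4)@(5, 9): e=[24,24,0] → X  [on edge]
    (3,4)@(7, 9): e=[4,40,4] → X
    (4,4)@(9, 9): e=[-16,56,8] → .
    (1,5)@(3, 11): e=[72,-24,0] → .  [on edge]
    (2,5)@(5, 11): e=[52,-8,4] → .
    (3,5)@(7, 11): e=[32,8,8] → X
    (4,5)@(9, 11): e=[12,24,12] → X
    (5,5)@(11, 11): e=[-8,40,16] → .
    (0,6)@(1, 13): e=[120,-72,0] → .  [on edge]
    (6,6)@(13, 13): e=[0,24,24] → .  [on edge]
  covered (6 px):
    . . . . . . . . . . .
    . . . . . . . . . . .
    . . . . . . . . . . .
    . . . . . . . . . . .
    . . X X . . . . . . .
    . . . X X . . . . . .
    . . . . . X . . . . .
    . . . . . . . X . . .
    . . . . . . . . . . .
    . . . . . . . . . . .
    . . . . . . . . . . .
    . . . . . . . . . . .

Result: 48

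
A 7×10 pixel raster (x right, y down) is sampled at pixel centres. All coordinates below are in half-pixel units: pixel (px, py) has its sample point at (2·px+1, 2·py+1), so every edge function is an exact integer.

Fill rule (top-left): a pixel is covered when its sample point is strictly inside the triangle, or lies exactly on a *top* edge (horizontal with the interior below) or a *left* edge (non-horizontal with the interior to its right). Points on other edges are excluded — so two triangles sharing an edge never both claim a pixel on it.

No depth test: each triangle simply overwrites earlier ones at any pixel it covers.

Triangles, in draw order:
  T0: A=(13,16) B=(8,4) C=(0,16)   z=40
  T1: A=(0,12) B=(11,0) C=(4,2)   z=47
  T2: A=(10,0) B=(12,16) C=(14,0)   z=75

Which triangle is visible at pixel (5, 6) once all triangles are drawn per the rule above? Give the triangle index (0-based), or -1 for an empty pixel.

T0:
  2·area = 156  (B↔C swapped to make it positive)
  edge (13, 16)→(0, 16): d=(-13,0) right/bottom  bias=-1
  edge (0, 16)→(8, 4): d=(8,-12) top-left  bias=+0
  edge (8, 4)→(13, 16): d=(5,12) right/bottom  bias=-1
    (3,3)@(7, 7): e=[117,12,27] → X
    (4,3)@(9, 7): e=[117,36,3] → X
    (5,3)@(11, 7): e=[117,60,-21] → .
    (2,4)@(5, 9): e=[91,4,61] → X
    (5,4)@(11, 9): e=[91,76,-11] → .
    (2,5)@(5, 11): e=[65,20,71] → X
    (5,5)@(11, 11): e=[65,92,-1] → .
    (1,6)@(3, 13): e=[39,12,105] → X
    (5,6)@(11, 13): e=[39,108,9] → X
    (6,6)@(13, 13): e=[39,132,-15] → .
    (0,7)@(1, 15): e=[13,4,139] → X
    (6,7)@(13, 15): e=[13,148,-5] → .
  covered (19 px):
    . . . . . . .
    . . . . . . .
    . . . . . . .
    . . . X X . .
    . . X X X . .
    . . X X X . .
    . X X X X X .
    X X X X X X .
    . . . . . . .
    . . . . . . .
T1:
  2·area = 62  (B↔C swapped to make it positive)
  edge (0, 12)→(4, 2): d=(4,-10) top-left  bias=+0
  edge (4, 2)→(11, 0): d=(7,-2) top-left  bias=+0
  edge (11, 0)→(0, 12): d=(-11,12) right/bottom  bias=-1
    (4,0)@(9, 1): e=[46,3,13] → X
    (5,0)@(11, 1): e=[66,7,-11] → .
    (2,1)@(5, 3): e=[14,9,39] → X
    (3,1)@(7, 3): e=[34,13,15] → X
    (4,1)@(9, 3): e=[54,17,-9] → .
    (1,2)@(3, 5): e=[2,19,41] → X
    (3,2)@(7, 5): e=[42,27,-7] → .
    (1,3)@(3, 7): e=[10,33,19] → X
    (2,3)@(5, 7): e=[30,37,-5] → .
    (1,4)@(3, 9): e=[18,47,-3] → .
  covered (6 px):
    . . . . X . .
    . . X X . . .
    . X X . . . .
    . X . . . . .
    . . . . . . .
    . . . . . . .
    . . . . . . .
    . . . . . . .
    . . . . . . .
    . . . . . . .
T2:
  2·area = 64  (B↔C swapped to make it positive)
  edge (10, 0)→(14, 0): d=(4,0) top-left  bias=+0
  edge (14, 0)→(12, 16): d=(-2,16) right/bottom  bias=-1
  edge (12, 16)→(10, 0): d=(-2,-16) top-left  bias=+0
    (5,0)@(11, 1): e=[4,46,14] → X
    (6,0)@(13, 1): e=[4,14,46] → X
    (5,1)@(11, 3): e=[12,42,10] → X
    (5,2)@(11, 5): e=[20,38,6] → X
    (5,3)@(11, 7): e=[28,34,2] → X
    (5,4)@(11, 9): e=[36,30,-2] → .
    (6,4)@(13, 9): e=[36,-2,30] → .
  covered (8 px):
    . . . . . X X
    . . . . . X X
    . . . . . X X
    . . . . . X X
    . . . . . . .
    . . . . . . .
    . . . . . . .
    . . . . . . .
    . . . . . . .
    . . . . . . .

Z-buffer (winner per pixel, '.' = empty):
  . . . . 1 2 2
  . . 1 1 . 2 2
  . 1 1 . . 2 2
  . 1 . 0 0 2 2
  . . 0 0 0 . .
  . . 0 0 0 . .
  . 0 0 0 0 0 .
  0 0 0 0 0 0 .
  . . . . . . .
  . . . . . . .

Final: 0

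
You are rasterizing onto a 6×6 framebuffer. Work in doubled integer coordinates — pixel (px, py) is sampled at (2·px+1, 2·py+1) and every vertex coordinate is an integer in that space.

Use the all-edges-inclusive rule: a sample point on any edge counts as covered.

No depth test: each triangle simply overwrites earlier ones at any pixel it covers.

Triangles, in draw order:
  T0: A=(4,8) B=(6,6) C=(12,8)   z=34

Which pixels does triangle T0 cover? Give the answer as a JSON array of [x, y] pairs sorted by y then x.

T0:
  2·area = 16
  edge (4, 8)→(6, 6): d=(2,-2) inclusive
  edge (6, 6)→(12, 8): d=(6,2) inclusive
  edge (12, 8)→(4, 8): d=(-8,0) inclusive
    (5,0)@(11, 1): e=[0,-40,56] → ·  [on edge]
    (4,1)@(9, 3): e=[0,-24,40] → ·  [on edge]
    (1,2)@(3, 5): e=[-8,0,24] → ·  [on edge]
    (3,2)@(7, 5): e=[0,-8,24] → ·  [on edge]
    (2,3)@(5, 7): e=[0,8,8] → █  [on edge]
    (3,3)@(7, 7): e=[4,4,8] → █
    (4,3)@(9, 7): e=[8,0,8] → █  [on edge]
    (5,3)@(11, 7): e=[12,-4,8] → ·
    (1,4)@(3, 9): e=[0,24,-8] → ·  [on edge]
    (2,4)@(5, 9): e=[4,20,-8] → ·
    (3,4)@(7, 9): e=[8,16,-8] → ·
    (4,4)@(9, 9): e=[12,12,-8] → ·
    (0,5)@(1, 11): e=[0,40,-24] → ·  [on edge]
  covered (3 px):
    · · · · · ·
    · · · · · ·
    · · · · · ·
    · · █ █ █ ·
    · · · · · ·
    · · · · · ·

Final: [[2,3],[3,3],[4,3]]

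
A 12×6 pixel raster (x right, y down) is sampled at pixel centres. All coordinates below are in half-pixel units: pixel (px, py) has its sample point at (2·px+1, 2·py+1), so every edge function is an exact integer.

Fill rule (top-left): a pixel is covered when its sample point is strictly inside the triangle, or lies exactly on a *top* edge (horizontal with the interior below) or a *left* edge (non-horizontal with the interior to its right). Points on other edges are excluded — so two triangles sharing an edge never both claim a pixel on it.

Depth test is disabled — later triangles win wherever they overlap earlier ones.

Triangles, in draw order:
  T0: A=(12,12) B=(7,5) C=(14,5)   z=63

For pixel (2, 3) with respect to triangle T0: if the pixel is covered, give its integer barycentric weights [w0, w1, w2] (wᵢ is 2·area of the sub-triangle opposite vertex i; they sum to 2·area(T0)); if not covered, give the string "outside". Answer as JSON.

T0:
  2·area = 49
  edge (12, 12)→(7, 5): d=(-5,-7) top-left  bias=+0
  edge (7, 5)→(14, 5): d=(7,0) top-left  bias=+0
  edge (14, 5)→(12, 12): d=(-2,7) right/bottom  bias=-1
    (0,2)@(1, 5): e=[-42,0,91] → ·  [on edge]
    (1,2)@(3, 5): e=[-28,0,77] → ·  [on edge]
    (2,2)@(5, 5): e=[-14,0,63] → ·  [on edge]
    (3,2)@(7, 5): e=[0,0,49] → █  [on edge]
    (4,2)@(9, 5): e=[14,0,35] → █  [on edge]
    (5,2)@(11, 5): e=[28,0,21] → █  [on edge]
    (6,2)@(13, 5): e=[42,0,7] → █  [on edge]
    (7,2)@(15, 5): e=[56,0,-7] → ·  [on edge]
    (8,2)@(17, 5): e=[70,0,-21] → ·  [on edge]
    (9,2)@(19, 5): e=[84,0,-35] → ·  [on edge]
    (10,2)@(21, 5): e=[98,0,-49] → ·  [on edge]
    (11,2)@(23, 5): e=[112,0,-63] → ·  [on edge]
  covered (8 px):
    · · · · · · · · · · · ·
    · · · · · · · · · · · ·
    · · · █ █ █ █ · · · · ·
    · · · · █ █ █ · · · · ·
    · · · · · █ · · · · · ·
    · · · · · · · · · · · ·

Answer: "outside"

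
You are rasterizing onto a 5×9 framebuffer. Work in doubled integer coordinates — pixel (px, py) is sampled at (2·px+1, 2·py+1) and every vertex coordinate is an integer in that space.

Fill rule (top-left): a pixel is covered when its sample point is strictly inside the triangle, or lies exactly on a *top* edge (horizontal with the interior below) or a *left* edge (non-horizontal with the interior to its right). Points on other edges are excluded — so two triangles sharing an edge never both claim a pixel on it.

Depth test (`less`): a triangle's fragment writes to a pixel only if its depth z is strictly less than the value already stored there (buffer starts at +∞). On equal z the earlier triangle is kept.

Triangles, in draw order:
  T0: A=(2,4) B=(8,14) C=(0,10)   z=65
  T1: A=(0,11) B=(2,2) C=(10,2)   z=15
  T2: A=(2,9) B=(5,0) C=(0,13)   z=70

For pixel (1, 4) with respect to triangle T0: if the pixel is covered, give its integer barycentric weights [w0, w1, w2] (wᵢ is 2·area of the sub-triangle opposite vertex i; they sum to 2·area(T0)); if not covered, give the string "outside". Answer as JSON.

T0:
  2·area = 56
  edge (2, 4)→(8, 14): d=(6,10) right/bottom  bias=-1
  edge (8, 14)→(0, 10): d=(-8,-4) top-left  bias=+0
  edge (0, 10)→(2, 4): d=(2,-6) top-left  bias=+0
    (1,0)@(3, 1): e=[-28,84,0] → ·  [on edge]
    (0,3)@(1, 7): e=[28,28,0] → #  [on edge]
    (1,3)@(3, 7): e=[8,36,12] → #
    (2,3)@(5, 7): e=[-12,44,24] → ·
    (0,4)@(1, 9): e=[40,12,4] → #
    (2,4)@(5, 9): e=[0,28,28] → ·  [on edge]
    (0,5)@(1, 11): e=[52,-4,8] → ·
    (1,5)@(3, 11): e=[32,4,20] → #
    (2,5)@(5, 11): e=[12,12,32] → #
    (3,5)@(7, 11): e=[-8,20,44] → ·
    (1,6)@(3, 13): e=[44,-12,24] → ·
    (2,6)@(5, 13): e=[24,-4,36] → ·
  covered (7 px):
    · · · · ·
    · · · · ·
    · · · · ·
    # # · · ·
    # # · · ·
    · # # · ·
    · · · # ·
    · · · · ·
    · · · · ·
T1:
  2·area = 72
  edge (0, 11)→(2, 2): d=(2,-9) top-left  bias=+0
  edge (2, 2)→(10, 2): d=(8,0) top-left  bias=+0
  edge (10, 2)→(0, 11): d=(-10,9) right/bottom  bias=-1
    (1,1)@(3, 3): e=[11,8,53] → #
    (2,1)@(5, 3): e=[29,8,35] → #
    (3,1)@(7, 3): e=[47,8,17] → #
    (4,1)@(9, 3): e=[65,8,-1] → ·
    (1,2)@(3, 5): e=[15,24,33] → #
    (3,2)@(7, 5): e=[51,24,-3] → ·
    (0,3)@(1, 7): e=[1,40,31] → #
    (2,3)@(5, 7): e=[37,40,-5] → ·
    (0,4)@(1, 9): e=[5,56,11] → #
    (1,4)@(3, 9): e=[23,56,-7] → ·
    (0,5)@(1, 11): e=[9,72,-9] → ·
  covered (8 px):
    · · · · ·
    · # # # ·
    · # # · ·
    # # · · ·
    # · · · ·
    · · · · ·
    · · · · ·
    · · · · ·
    · · · · ·
T2:
  2·area = 6  (B↔C swapped to make it positive)
  edge (2, 9)→(0, 13): d=(-2,4) right/bottom  bias=-1
  edge (0, 13)→(5, 0): d=(5,-13) top-left  bias=+0
  edge (5, 0)→(2, 9): d=(-3,9) right/bottom  bias=-1
    (2,1)@(5, 3): e=[0,15,-9] → ·  [on edge]
    (1,3)@(3, 7): e=[0,9,-3] → ·  [on edge]
    (0,5)@(1, 11): e=[0,3,3] → ·  [on edge]
  covered (0 px):
    · · · · ·
    · · · · ·
    · · · · ·
    · · · · ·
    · · · · ·
    · · · · ·
    · · · · ·
    · · · · ·
    · · · · ·

Result: [20,16,20]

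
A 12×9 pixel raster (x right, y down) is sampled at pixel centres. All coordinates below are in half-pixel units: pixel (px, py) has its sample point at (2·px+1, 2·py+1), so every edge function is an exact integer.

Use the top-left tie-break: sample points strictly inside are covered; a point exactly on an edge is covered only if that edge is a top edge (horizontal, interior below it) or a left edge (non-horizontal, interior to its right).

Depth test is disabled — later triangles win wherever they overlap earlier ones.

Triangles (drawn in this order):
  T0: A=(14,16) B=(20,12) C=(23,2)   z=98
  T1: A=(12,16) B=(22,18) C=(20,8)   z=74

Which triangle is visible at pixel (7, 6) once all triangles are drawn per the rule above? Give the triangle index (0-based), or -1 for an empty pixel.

T0:
  2·area = 48  (B↔C swapped to make it positive)
  edge (14, 16)→(23, 2): d=(9,-14) top-left  bias=+0
  edge (23, 2)→(20, 12): d=(-3,10) right/bottom  bias=-1
  edge (20, 12)→(14, 16): d=(-6,4) right/bottom  bias=-1
    (10,3)@(21, 7): e=[17,5,26] → X
    (11,3)@(23, 7): e=[45,-15,18] → .
    (9,4)@(19, 9): e=[7,19,22] → X
    (10,4)@(21, 9): e=[35,-1,14] → .
    (9,5)@(19, 11): e=[25,13,10] → X
    (10,5)@(21, 11): e=[53,-7,2] → .
    (8,6)@(17, 13): e=[15,27,6] → X
    (9,6)@(19, 13): e=[43,7,-2] → .
    (7,7)@(15, 15): e=[5,41,2] → X
    (8,7)@(17, 15): e=[33,21,-6] → .
    (7,8)@(15, 17): e=[23,35,-10] → .
  covered (5 px):
    . . . . . . . . . . . .
    . . . . . . . . . . . .
    . . . . . . . . . . . .
    . . . . . . . . . . X .
    . . . . . . . . . X . .
    . . . . . . . . . X . .
    . . . . . . . . X . . .
    . . . . . . . X . . . .
    . . . . . . . . . . . .
T1:
  2·area = 96  (B↔C swapped to make it positive)
  edge (12, 16)→(20, 8): d=(8,-8) top-left  bias=+0
  edge (20, 8)→(22, 18): d=(2,10) right/bottom  bias=-1
  edge (22, 18)→(12, 16): d=(-10,-2) top-left  bias=+0
    (9,1)@(19, 3): e=[-48,0,144] → .  [on edge]
    (11,2)@(23, 5): e=[0,-36,132] → .  [on edge]
    (10,3)@(21, 7): e=[0,-12,108] → .  [on edge]
    (9,4)@(19, 9): e=[0,12,84] → X  [on edge]
    (10,4)@(21, 9): e=[16,-8,88] → .
    (8,5)@(17, 11): e=[0,36,60] → X  [on edge]
    (10,5)@(21, 11): e=[32,-4,68] → .
    (7,6)@(15, 13): e=[0,60,36] → X  [on edge]
    (10,6)@(21, 13): e=[48,0,48] → .  [on edge]
    (3,7)@(7, 15): e=[-48,144,0] → .  [on edge]
    (6,7)@(13, 15): e=[0,84,12] → X  [on edge]
    (10,7)@(21, 15): e=[64,4,28] → X
    (5,8)@(11, 17): e=[0,108,-12] → .  [on edge]
    (8,8)@(17, 17): e=[48,48,0] → X  [on edge]
  covered (14 px):
    . . . . . . . . . . . .
    . . . . . . . . . . . .
    . . . . . . . . . . . .
    . . . . . . . . . . . .
    . . . . . . . . . X . .
    . . . . . . . . X X . .
    . . . . . . . X X X . .
    . . . . . . X X X X X .
    . . . . . . . . X X X .

Z-buffer (winner per pixel, '.' = empty):
  . . . . . . . . . . . .
  . . . . . . . . . . . .
  . . . . . . . . . . . .
  . . . . . . . . . . 0 .
  . . . . . . . . . 1 . .
  . . . . . . . . 1 1 . .
  . . . . . . . 1 1 1 . .
  . . . . . . 1 1 1 1 1 .
  . . . . . . . . 1 1 1 .

Answer: 1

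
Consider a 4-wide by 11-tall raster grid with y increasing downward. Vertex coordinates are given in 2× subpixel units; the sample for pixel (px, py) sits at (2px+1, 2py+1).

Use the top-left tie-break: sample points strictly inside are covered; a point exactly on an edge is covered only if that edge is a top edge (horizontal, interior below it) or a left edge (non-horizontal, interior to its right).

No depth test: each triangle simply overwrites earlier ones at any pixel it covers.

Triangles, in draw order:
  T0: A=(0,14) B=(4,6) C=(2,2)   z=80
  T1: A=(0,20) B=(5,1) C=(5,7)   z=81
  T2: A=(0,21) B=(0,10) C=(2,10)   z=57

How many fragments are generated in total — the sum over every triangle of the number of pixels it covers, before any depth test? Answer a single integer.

T0:
  2·area = 32  (B↔C swapped to make it positive)
  edge (0, 14)→(2, 2): d=(2,-12) top-left  bias=+0
  edge (2, 2)→(4, 6): d=(2,4) right/bottom  bias=-1
  edge (4, 6)→(0, 14): d=(-4,8) right/bottom  bias=-1
    (1,2)@(3, 5): e=[18,2,12] → X
    (2,2)@(5, 5): e=[42,-6,-4] → .
    (1,3)@(3, 7): e=[22,6,4] → X
    (2,3)@(5, 7): e=[46,-2,-12] → .
    (0,4)@(1, 9): e=[2,18,12] → X
    (1,4)@(3, 9): e=[26,10,-4] → .
    (0,5)@(1, 11): e=[6,22,4] → X
    (1,5)@(3, 11): e=[30,14,-12] → .
    (0,6)@(1, 13): e=[10,26,-4] → .
  covered (4 px):
    . . . .
    . . . .
    . X . .
    . X . .
    X . . .
    X . . .
    . . . .
    . . . .
    . . . .
    . . . .
    . . . .
T1:
  2·area = 30
  edge (0, 20)→(5, 1): d=(5,-19) top-left  bias=+0
  edge (5, 1)→(5, 7): d=(0,6) right/bottom  bias=-1
  edge (5, 7)→(0, 20): d=(-5,13) right/bottom  bias=-1
    (2,0)@(5, 1): e=[0,0,30] → .  [on edge]
    (2,1)@(5, 3): e=[10,0,20] → .  [on edge]
    (2,2)@(5, 5): e=[20,0,10] → .  [on edge]
    (2,3)@(5, 7): e=[30,0,0] → .  [on edge]
    (1,4)@(3, 9): e=[2,12,16] → X
    (2,4)@(5, 9): e=[40,0,-10] → .  [on edge]
    (1,5)@(3, 11): e=[12,12,6] → X
    (2,5)@(5, 11): e=[50,0,-20] → .  [on edge]
    (1,6)@(3, 13): e=[22,12,-4] → .
    (2,6)@(5, 13): e=[60,0,-30] → .  [on edge]
    (2,7)@(5, 15): e=[70,0,-40] → .  [on edge]
    (0,8)@(1, 17): e=[4,24,2] → X
    (2,8)@(5, 17): e=[80,0,-50] → .  [on edge]
    (2,9)@(5, 19): e=[90,0,-60] → .  [on edge]
    (2,10)@(5, 21): e=[100,0,-70] → .  [on edge]
  covered (3 px):
    . . . .
    . . . .
    . . . .
    . . . .
    . X . .
    . X . .
    . . . .
    . . . .
    X . . .
    . . . .
    . . . .
T2:
  2·area = 22
  edge (0, 21)→(0, 10): d=(0,-11) top-left  bias=+0
  edge (0, 10)→(2, 10): d=(2,0) top-left  bias=+0
  edge (2, 10)→(0, 21): d=(-2,11) right/bottom  bias=-1
    (0,5)@(1, 11): e=[11,2,9] → X
    (1,5)@(3, 11): e=[33,2,-13] → .
    (0,6)@(1, 13): e=[11,6,5] → X
    (1,6)@(3, 13): e=[33,6,-17] → .
    (0,7)@(1, 15): e=[11,10,1] → X
    (1,7)@(3, 15): e=[33,10,-21] → .
    (0,8)@(1, 17): e=[11,14,-3] → .
  covered (3 px):
    . . . .
    . . . .
    . . . .
    . . . .
    . . . .
    X . . .
    X . . .
    X . . .
    . . . .
    . . . .
    . . . .

Final: 10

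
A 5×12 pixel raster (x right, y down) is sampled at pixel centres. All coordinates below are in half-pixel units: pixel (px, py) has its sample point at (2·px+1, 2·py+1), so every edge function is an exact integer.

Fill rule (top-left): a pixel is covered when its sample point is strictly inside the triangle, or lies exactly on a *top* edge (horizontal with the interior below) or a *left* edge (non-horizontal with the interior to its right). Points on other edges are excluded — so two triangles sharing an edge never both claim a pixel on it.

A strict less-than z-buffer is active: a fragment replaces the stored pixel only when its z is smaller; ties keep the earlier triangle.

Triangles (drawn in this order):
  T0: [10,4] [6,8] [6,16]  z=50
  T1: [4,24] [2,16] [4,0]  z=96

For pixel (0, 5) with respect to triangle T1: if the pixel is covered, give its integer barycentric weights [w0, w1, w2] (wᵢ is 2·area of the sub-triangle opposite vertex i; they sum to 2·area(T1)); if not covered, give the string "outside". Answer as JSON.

T0:
  2·area = 32  (B↔C swapped to make it positive)
  edge (10, 4)→(6, 16): d=(-4,12) right/bottom  bias=-1
  edge (6, 16)→(6, 8): d=(0,-8) top-left  bias=+0
  edge (6, 8)→(10, 4): d=(4,-4) top-left  bias=+0
    (4,2)@(9, 5): e=[8,24,0] → #  [on edge]
    (3,3)@(7, 7): e=[24,8,0] → #  [on edge]
    (4,3)@(9, 7): e=[0,24,8] → ·  [on edge]
    (2,4)@(5, 9): e=[40,-8,0] → ·  [on edge]
    (3,4)@(7, 9): e=[16,8,8] → #
    (4,4)@(9, 9): e=[-8,24,16] → ·
    (1,5)@(3, 11): e=[56,-24,0] → ·  [on edge]
    (3,5)@(7, 11): e=[8,8,16] → #
    (4,5)@(9, 11): e=[-16,24,24] → ·
    (0,6)@(1, 13): e=[72,-40,0] → ·  [on edge]
    (3,6)@(7, 13): e=[0,8,24] → ·  [on edge]
    (2,9)@(5, 19): e=[0,-8,40] → ·  [on edge]
  covered (4 px):
    · · · · ·
    · · · · ·
    · · · · #
    · · · # ·
    · · · # ·
    · · · # ·
    · · · · ·
    · · · · ·
    · · · · ·
    · · · · ·
    · · · · ·
    · · · · ·
T1:
  2·area = 48
  edge (4, 24)→(2, 16): d=(-2,-8) top-left  bias=+0
  edge (2, 16)→(4, 0): d=(2,-16) top-left  bias=+0
  edge (4, 0)→(4, 24): d=(0,24) right/bottom  bias=-1
    (1,4)@(3, 9): e=[22,2,24] → #
    (2,4)@(5, 9): e=[38,34,-24] → ·
    (1,5)@(3, 11): e=[18,6,24] → #
    (2,5)@(5, 11): e=[34,38,-24] → ·
    (1,6)@(3, 13): e=[14,10,24] → #
    (2,6)@(5, 13): e=[30,42,-24] → ·
    (1,7)@(3, 15): e=[10,14,24] → #
    (2,7)@(5, 15): e=[26,46,-24] → ·
    (1,8)@(3, 17): e=[6,18,24] → #
    (2,8)@(5, 17): e=[22,50,-24] → ·
    (1,9)@(3, 19): e=[2,22,24] → #
    (2,9)@(5, 19): e=[18,54,-24] → ·
  covered (6 px):
    · · · · ·
    · · · · ·
    · · · · ·
    · · · · ·
    · # · · ·
    · # · · ·
    · # · · ·
    · # · · ·
    · # · · ·
    · # · · ·
    · · · · ·
    · · · · ·

Final: "outside"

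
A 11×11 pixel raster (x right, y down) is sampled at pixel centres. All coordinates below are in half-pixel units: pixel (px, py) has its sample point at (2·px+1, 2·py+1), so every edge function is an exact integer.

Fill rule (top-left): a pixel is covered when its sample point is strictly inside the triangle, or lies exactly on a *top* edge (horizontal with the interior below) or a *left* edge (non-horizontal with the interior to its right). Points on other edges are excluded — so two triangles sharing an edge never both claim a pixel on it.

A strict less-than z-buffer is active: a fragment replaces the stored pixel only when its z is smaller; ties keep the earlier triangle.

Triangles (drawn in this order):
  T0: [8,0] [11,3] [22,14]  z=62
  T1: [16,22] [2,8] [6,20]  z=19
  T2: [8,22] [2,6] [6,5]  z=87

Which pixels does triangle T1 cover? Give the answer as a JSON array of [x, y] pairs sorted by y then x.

T0:
  degenerate (2·area = 0) — covers nothing
T1:
  2·area = 112  (B↔C swapped to make it positive)
  edge (16, 22)→(6, 20): d=(-10,-2) top-left  bias=+0
  edge (6, 20)→(2, 8): d=(-4,-12) top-left  bias=+0
  edge (2, 8)→(16, 22): d=(14,14) right/bottom  bias=-1
    (0,2)@(1, 5): e=[140,0,-28] → ·  [on edge]
    (0,3)@(1, 7): e=[120,-8,0] → ·  [on edge]
    (1,4)@(3, 9): e=[104,8,0] → ·  [on edge]
    (1,5)@(3, 11): e=[84,0,28] → █  [on edge]
    (2,5)@(5, 11): e=[88,24,0] → ·  [on edge]
    (1,6)@(3, 13): e=[64,-8,56] → ·
    (2,6)@(5, 13): e=[68,16,28] → █
    (3,6)@(7, 13): e=[72,40,0] → ·  [on edge]
    (2,7)@(5, 15): e=[48,8,56] → █
    (3,7)@(7, 15): e=[52,32,28] → █
    (4,7)@(9, 15): e=[56,56,0] → ·  [on edge]
    (2,8)@(5, 17): e=[28,0,84] → █  [on edge]
    (5,8)@(11, 17): e=[40,72,0] → ·  [on edge]
    (0,9)@(1, 19): e=[0,-56,168] → ·  [on edge]
    (6,9)@(13, 19): e=[24,88,0] → ·  [on edge]
    (5,10)@(11, 21): e=[0,56,56] → █  [on edge]
    (7,10)@(15, 21): e=[8,104,0] → ·  [on edge]
  covered (12 px):
    · · · · · · · · · · ·
    · · · · · · · · · · ·
    · · · · · · · · · · ·
    · · · · · · · · · · ·
    · · · · · · · · · · ·
    · █ · · · · · · · · ·
    · · █ · · · · · · · ·
    · · █ █ · · · · · · ·
    · · █ █ █ · · · · · ·
    · · · █ █ █ · · · · ·
    · · · · · █ █ · · · ·
T2:
  2·area = 70
  edge (8, 22)→(2, 6): d=(-6,-16) top-left  bias=+0
  edge (2, 6)→(6, 5): d=(4,-1) top-left  bias=+0
  edge (6, 5)→(8, 22): d=(2,17) right/bottom  bias=-1
    (1,3)@(3, 7): e=[10,5,55] → █
    (2,3)@(5, 7): e=[42,7,21] → █
    (3,3)@(7, 7): e=[74,9,-13] → ·
    (1,4)@(3, 9): e=[-2,13,59] → ·
    (2,4)@(5, 9): e=[30,15,25] → █
    (3,4)@(7, 9): e=[62,17,-9] → ·
    (2,5)@(5, 11): e=[18,23,29] → █
    (3,5)@(7, 11): e=[50,25,-5] → ·
    (2,6)@(5, 13): e=[6,31,33] → █
    (3,6)@(7, 13): e=[38,33,-1] → ·
    (2,7)@(5, 15): e=[-6,39,37] → ·
    (3,7)@(7, 15): e=[26,41,3] → █
  covered (8 px):
    · · · · · · · · · · ·
    · · · · · · · · · · ·
    · · · · · · · · · · ·
    · █ █ · · · · · · · ·
    · · █ · · · · · · · ·
    · · █ · · · · · · · ·
    · · █ · · · · · · · ·
    · · · █ · · · · · · ·
    · · · █ · · · · · · ·
    · · · █ · · · · · · ·
    · · · · · · · · · · ·

Final: [[1,5],[2,6],[2,7],[3,7],[2,8],[3,8],[4,8],[3,9],[4,9],[5,9],[5,10],[6,10]]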